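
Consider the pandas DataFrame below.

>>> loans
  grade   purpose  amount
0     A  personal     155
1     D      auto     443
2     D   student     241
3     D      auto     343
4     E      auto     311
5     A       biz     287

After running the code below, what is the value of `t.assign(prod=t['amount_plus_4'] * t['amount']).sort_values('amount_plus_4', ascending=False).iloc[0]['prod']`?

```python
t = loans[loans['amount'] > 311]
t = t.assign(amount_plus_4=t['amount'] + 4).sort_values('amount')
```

filter rows where amount > 311:
  grade purpose  amount
1     D    auto     443
3     D    auto     343
add column amount_plus_4 = t['amount'] + 4:
  grade purpose  amount  amount_plus_4
1     D    auto     443            447
3     D    auto     343            347
sort by amount:
  grade purpose  amount  amount_plus_4
3     D    auto     343            347
1     D    auto     443            447
add column prod = t['amount_plus_4'] * t['amount']:
  grade purpose  amount  amount_plus_4    prod
3     D    auto     343            347  119021
1     D    auto     443            447  198021
sort by amount_plus_4 descending:
  grade purpose  amount  amount_plus_4    prod
1     D    auto     443            447  198021
3     D    auto     343            347  119021
value at position 0, column 'prod' → 198021

198021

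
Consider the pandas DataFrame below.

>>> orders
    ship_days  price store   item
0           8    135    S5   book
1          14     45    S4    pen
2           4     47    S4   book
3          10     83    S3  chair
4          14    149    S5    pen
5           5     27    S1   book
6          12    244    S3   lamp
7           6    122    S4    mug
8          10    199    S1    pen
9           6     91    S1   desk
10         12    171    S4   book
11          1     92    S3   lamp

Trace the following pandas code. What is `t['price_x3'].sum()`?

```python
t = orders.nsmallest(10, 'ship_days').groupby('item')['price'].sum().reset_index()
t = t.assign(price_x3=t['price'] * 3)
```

3633

take 10 rows with smallest ship_days:
    ship_days  price store   item
11          1     92    S3   lamp
2           4     47    S4   book
5           5     27    S1   book
7           6    122    S4    mug
9           6     91    S1   desk
0           8    135    S5   book
3          10     83    S3  chair
8          10    199    S1    pen
6          12    244    S3   lamp
10         12    171    S4   book
group by item, sum of price:
item
book     380
chair     83
desk      91
lamp     336
mug      122
pen      199
Name: price, dtype: int64
reset_index():
    item  price
0   book    380
1  chair     83
2   desk     91
3   lamp    336
4    mug    122
5    pen    199
add column price_x3 = t['price'] * 3:
    item  price  price_x3
0   book    380      1140
1  chair     83       249
2   desk     91       273
3   lamp    336      1008
4    mug    122       366
5    pen    199       597
Taking the sum of column 'price_x3' gives 3633.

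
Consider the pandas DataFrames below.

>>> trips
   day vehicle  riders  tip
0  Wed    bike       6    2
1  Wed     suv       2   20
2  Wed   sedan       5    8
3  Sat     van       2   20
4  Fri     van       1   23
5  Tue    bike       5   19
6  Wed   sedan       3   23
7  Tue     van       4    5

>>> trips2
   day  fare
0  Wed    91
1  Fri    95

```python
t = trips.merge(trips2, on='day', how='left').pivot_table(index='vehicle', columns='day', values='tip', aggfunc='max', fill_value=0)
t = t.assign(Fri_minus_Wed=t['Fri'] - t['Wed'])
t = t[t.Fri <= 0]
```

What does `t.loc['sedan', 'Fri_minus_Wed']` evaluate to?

-23

merge on 'day' (how='left') → 8 rows:
   day vehicle  riders  tip  fare
0  Wed    bike       6    2  91.0
1  Wed     suv       2   20  91.0
2  Wed   sedan       5    8  91.0
3  Sat     van       2   20   NaN
4  Fri     van       1   23  95.0
5  Tue    bike       5   19   NaN
6  Wed   sedan       3   23  91.0
7  Tue     van       4    5   NaN
pivot: rows=vehicle, cols=day, max(tip):
day      Fri  Sat  Tue  Wed
vehicle                    
bike       0    0   19    2
sedan      0    0    0   23
suv        0    0    0   20
van       23   20    5    0
add column Fri_minus_Wed = t['Fri'] - t['Wed']:
day      Fri  Sat  Tue  Wed  Fri_minus_Wed
vehicle                                   
bike       0    0   19    2             -2
sedan      0    0    0   23            -23
suv        0    0    0   20            -20
van       23   20    5    0             23
filter rows where Fri <= 0:
day      Fri  Sat  Tue  Wed  Fri_minus_Wed
vehicle                                   
bike       0    0   19    2             -2
sedan      0    0    0   23            -23
suv        0    0    0   20            -20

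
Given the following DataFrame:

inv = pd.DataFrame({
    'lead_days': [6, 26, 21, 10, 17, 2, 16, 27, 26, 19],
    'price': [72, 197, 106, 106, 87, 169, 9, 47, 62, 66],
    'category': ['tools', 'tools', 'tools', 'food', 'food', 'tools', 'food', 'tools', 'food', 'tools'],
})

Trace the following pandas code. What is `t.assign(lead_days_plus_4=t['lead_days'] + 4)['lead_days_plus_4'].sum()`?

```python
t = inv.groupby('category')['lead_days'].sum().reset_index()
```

178

group by category, sum of lead_days:
category
food      69
tools    101
Name: lead_days, dtype: int64
reset_index():
  category  lead_days
0     food         69
1    tools        101
add column lead_days_plus_4 = t['lead_days'] + 4:
  category  lead_days  lead_days_plus_4
0     food         69                73
1    tools        101               105
Hence 178.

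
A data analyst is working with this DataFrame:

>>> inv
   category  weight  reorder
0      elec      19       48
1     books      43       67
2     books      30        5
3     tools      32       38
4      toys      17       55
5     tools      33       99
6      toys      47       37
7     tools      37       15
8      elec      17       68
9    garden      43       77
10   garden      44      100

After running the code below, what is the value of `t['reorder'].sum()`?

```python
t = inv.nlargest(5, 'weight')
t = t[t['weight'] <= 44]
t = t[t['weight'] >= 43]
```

take 5 rows with largest weight:
   category  weight  reorder
6      toys      47       37
10   garden      44      100
1     books      43       67
9    garden      43       77
7     tools      37       15
filter rows where weight <= 44:
   category  weight  reorder
10   garden      44      100
1     books      43       67
9    garden      43       77
7     tools      37       15
filter rows where weight >= 43:
   category  weight  reorder
10   garden      44      100
1     books      43       67
9    garden      43       77

244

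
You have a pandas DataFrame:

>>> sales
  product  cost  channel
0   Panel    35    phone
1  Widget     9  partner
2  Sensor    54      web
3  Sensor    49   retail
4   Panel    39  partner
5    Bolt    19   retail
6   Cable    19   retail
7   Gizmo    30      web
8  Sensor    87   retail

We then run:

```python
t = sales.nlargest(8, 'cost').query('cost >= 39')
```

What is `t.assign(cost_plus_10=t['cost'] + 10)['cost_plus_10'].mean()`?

take 8 rows with largest cost:
  product  cost  channel
8  Sensor    87   retail
2  Sensor    54      web
3  Sensor    49   retail
4   Panel    39  partner
0   Panel    35    phone
7   Gizmo    30      web
5    Bolt    19   retail
6   Cable    19   retail
filter rows where cost >= 39:
  product  cost  channel
8  Sensor    87   retail
2  Sensor    54      web
3  Sensor    49   retail
4   Panel    39  partner
add column cost_plus_10 = t['cost'] + 10:
  product  cost  channel  cost_plus_10
8  Sensor    87   retail            97
2  Sensor    54      web            64
3  Sensor    49   retail            59
4   Panel    39  partner            49

67.25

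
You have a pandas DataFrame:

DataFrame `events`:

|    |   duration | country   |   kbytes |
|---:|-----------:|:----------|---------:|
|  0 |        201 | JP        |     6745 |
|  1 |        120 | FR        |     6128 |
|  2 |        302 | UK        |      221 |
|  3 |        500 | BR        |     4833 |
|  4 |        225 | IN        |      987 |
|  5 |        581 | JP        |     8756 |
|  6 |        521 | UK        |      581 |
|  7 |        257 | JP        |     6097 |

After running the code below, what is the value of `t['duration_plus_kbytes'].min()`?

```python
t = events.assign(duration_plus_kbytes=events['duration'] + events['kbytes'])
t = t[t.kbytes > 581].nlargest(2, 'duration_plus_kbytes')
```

add column duration_plus_kbytes = events['duration'] + events['kbytes']:
   duration country  kbytes  duration_plus_kbytes
0       201      JP    6745                  6946
1       120      FR    6128                  6248
2       302      UK     221                   523
3       500      BR    4833                  5333
4       225      IN     987                  1212
5       581      JP    8756                  9337
6       521      UK     581                  1102
7       257      JP    6097                  6354
filter rows where kbytes > 581:
   duration country  kbytes  duration_plus_kbytes
0       201      JP    6745                  6946
1       120      FR    6128                  6248
3       500      BR    4833                  5333
4       225      IN     987                  1212
5       581      JP    8756                  9337
7       257      JP    6097                  6354
take 2 rows with largest duration_plus_kbytes:
   duration country  kbytes  duration_plus_kbytes
5       581      JP    8756                  9337
0       201      JP    6745                  6946
Then the min of column 'duration_plus_kbytes': 6946

6946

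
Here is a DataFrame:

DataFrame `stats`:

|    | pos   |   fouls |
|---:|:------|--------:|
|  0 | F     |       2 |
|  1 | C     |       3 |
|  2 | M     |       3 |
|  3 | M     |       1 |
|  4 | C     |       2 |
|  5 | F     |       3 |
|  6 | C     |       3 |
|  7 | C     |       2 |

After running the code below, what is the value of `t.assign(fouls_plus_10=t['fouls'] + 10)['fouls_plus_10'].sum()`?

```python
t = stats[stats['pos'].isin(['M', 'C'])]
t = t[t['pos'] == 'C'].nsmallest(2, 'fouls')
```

24

filter rows where pos in ['M', 'C']:
  pos  fouls
1   C      3
2   M      3
3   M      1
4   C      2
6   C      3
7   C      2
filter rows where pos == 'C':
  pos  fouls
1   C      3
4   C      2
6   C      3
7   C      2
take 2 rows with smallest fouls:
  pos  fouls
4   C      2
7   C      2
add column fouls_plus_10 = t['fouls'] + 10:
  pos  fouls  fouls_plus_10
4   C      2             12
7   C      2             12
Finally, sum of column 'fouls_plus_10' = 24.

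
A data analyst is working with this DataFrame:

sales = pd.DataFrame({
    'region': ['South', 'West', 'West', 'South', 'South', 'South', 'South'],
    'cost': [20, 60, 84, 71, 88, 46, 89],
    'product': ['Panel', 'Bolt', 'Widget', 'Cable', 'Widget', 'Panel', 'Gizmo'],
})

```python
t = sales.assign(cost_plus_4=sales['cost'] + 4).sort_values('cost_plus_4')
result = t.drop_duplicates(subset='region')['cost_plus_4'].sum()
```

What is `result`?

add column cost_plus_4 = sales['cost'] + 4:
  region  cost product  cost_plus_4
0  South    20   Panel           24
1   West    60    Bolt           64
2   West    84  Widget           88
3  South    71   Cable           75
4  South    88  Widget           92
5  South    46   Panel           50
6  South    89   Gizmo           93
sort by cost_plus_4:
  region  cost product  cost_plus_4
0  South    20   Panel           24
5  South    46   Panel           50
1   West    60    Bolt           64
3  South    71   Cable           75
2   West    84  Widget           88
4  South    88  Widget           92
6  South    89   Gizmo           93
drop duplicate region (keep=first):
  region  cost product  cost_plus_4
0  South    20   Panel           24
1   West    60    Bolt           64

88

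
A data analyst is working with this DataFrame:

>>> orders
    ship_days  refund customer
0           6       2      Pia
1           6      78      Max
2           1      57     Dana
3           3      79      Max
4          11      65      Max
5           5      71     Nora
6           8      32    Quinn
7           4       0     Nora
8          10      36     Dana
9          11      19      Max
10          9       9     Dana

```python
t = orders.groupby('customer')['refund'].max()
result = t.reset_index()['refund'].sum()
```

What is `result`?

group by customer, max of refund:
customer
Dana     57
Max      79
Nora     71
Pia       2
Quinn    32
Name: refund, dtype: int64
reset_index():
  customer  refund
0     Dana      57
1      Max      79
2     Nora      71
3      Pia       2
4    Quinn      32
The sum of column 'refund' is 241.

241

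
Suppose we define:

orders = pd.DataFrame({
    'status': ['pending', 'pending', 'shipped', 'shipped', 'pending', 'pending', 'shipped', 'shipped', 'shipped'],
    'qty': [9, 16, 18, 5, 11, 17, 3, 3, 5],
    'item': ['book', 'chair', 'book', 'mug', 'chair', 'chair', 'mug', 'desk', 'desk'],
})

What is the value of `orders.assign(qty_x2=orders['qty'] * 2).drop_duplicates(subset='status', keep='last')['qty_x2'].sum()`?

add column qty_x2 = orders['qty'] * 2:
    status  qty   item  qty_x2
0  pending    9   book      18
1  pending   16  chair      32
2  shipped   18   book      36
3  shipped    5    mug      10
4  pending   11  chair      22
5  pending   17  chair      34
6  shipped    3    mug       6
7  shipped    3   desk       6
8  shipped    5   desk      10
drop duplicate status (keep=last):
    status  qty   item  qty_x2
5  pending   17  chair      34
8  shipped    5   desk      10
The sum of column 'qty_x2' is 44.

44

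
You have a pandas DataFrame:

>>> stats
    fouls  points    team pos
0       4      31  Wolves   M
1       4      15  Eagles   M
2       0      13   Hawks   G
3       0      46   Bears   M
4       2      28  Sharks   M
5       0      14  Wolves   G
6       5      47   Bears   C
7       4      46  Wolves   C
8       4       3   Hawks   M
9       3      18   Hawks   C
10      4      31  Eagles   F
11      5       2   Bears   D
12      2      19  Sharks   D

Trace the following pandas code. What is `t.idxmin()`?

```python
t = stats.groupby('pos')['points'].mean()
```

D

group by pos, mean of points:
pos
C    37.0
D    10.5
F    31.0
G    13.5
M    24.6
Name: points, dtype: float64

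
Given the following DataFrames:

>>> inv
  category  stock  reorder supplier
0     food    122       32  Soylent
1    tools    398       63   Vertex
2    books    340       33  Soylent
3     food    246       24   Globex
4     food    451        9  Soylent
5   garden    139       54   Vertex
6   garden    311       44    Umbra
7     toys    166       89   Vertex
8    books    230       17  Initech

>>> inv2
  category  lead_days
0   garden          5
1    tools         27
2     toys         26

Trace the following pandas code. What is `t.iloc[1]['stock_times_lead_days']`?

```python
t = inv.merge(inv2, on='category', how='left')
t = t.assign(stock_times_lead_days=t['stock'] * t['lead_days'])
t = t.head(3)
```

merge on 'category' (how='left') → 9 rows:
  category  stock  reorder supplier  lead_days
0     food    122       32  Soylent        NaN
1    tools    398       63   Vertex       27.0
2    books    340       33  Soylent        NaN
3     food    246       24   Globex        NaN
4     food    451        9  Soylent        NaN
5   garden    139       54   Vertex        5.0
6   garden    311       44    Umbra        5.0
7     toys    166       89   Vertex       26.0
8    books    230       17  Initech        NaN
add column stock_times_lead_days = t['stock'] * t['lead_days']:
  category  stock  reorder supplier  lead_days  stock_times_lead_days
0     food    122       32  Soylent        NaN                    NaN
1    tools    398       63   Vertex       27.0                10746.0
2    books    340       33  Soylent        NaN                    NaN
3     food    246       24   Globex        NaN                    NaN
4     food    451        9  Soylent        NaN                    NaN
5   garden    139       54   Vertex        5.0                  695.0
6   garden    311       44    Umbra        5.0                 1555.0
7     toys    166       89   Vertex       26.0                 4316.0
8    books    230       17  Initech        NaN                    NaN
take first 3 rows:
  category  stock  reorder supplier  lead_days  stock_times_lead_days
0     food    122       32  Soylent        NaN                    NaN
1    tools    398       63   Vertex       27.0                10746.0
2    books    340       33  Soylent        NaN                    NaN
Reading off the value at position 1, column 'stock_times_lead_days', we get 10746.0.

10746.0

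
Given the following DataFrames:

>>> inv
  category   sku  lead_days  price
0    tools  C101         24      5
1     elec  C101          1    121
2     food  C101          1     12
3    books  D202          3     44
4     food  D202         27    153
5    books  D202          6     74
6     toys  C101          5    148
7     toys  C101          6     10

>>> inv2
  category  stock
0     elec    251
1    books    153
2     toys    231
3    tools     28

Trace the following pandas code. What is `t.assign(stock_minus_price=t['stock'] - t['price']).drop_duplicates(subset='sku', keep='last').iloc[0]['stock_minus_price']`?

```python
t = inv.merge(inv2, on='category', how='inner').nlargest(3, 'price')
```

merge on 'category' (how='inner') → 6 rows:
  category   sku  lead_days  price  stock
0    tools  C101         24      5     28
1     elec  C101          1    121    251
2    books  D202          3     44    153
3    books  D202          6     74    153
4     toys  C101          5    148    231
5     toys  C101          6     10    231
take 3 rows with largest price:
  category   sku  lead_days  price  stock
4     toys  C101          5    148    231
1     elec  C101          1    121    251
3    books  D202          6     74    153
add column stock_minus_price = t['stock'] - t['price']:
  category   sku  lead_days  price  stock  stock_minus_price
4     toys  C101          5    148    231                 83
1     elec  C101          1    121    251                130
3    books  D202          6     74    153                 79
drop duplicate sku (keep=last):
  category   sku  lead_days  price  stock  stock_minus_price
1     elec  C101          1    121    251                130
3    books  D202          6     74    153                 79
So iloc[0]['stock_minus_price'] = 130.

130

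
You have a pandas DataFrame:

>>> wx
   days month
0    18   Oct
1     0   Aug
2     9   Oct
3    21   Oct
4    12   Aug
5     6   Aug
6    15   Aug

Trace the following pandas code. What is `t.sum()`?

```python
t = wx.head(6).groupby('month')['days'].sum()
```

66

take first 6 rows:
   days month
0    18   Oct
1     0   Aug
2     9   Oct
3    21   Oct
4    12   Aug
5     6   Aug
group by month, sum of days:
month
Aug    18
Oct    48
Name: days, dtype: int64
Then the sum of the resulting series: 66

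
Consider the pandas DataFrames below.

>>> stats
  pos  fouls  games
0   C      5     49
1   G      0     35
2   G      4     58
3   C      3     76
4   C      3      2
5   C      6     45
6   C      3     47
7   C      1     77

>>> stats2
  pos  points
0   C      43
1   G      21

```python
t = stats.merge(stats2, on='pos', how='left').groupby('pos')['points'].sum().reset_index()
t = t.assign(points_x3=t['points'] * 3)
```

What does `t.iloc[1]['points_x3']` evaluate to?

merge on 'pos' (how='left') → 8 rows:
  pos  fouls  games  points
0   C      5     49      43
1   G      0     35      21
2   G      4     58      21
3   C      3     76      43
4   C      3      2      43
5   C      6     45      43
6   C      3     47      43
7   C      1     77      43
group by pos, sum of points:
pos
C    258
G     42
Name: points, dtype: int64
reset_index():
  pos  points
0   C     258
1   G      42
add column points_x3 = t['points'] * 3:
  pos  points  points_x3
0   C     258        774
1   G      42        126
The value at position 1, column 'points_x3' is 126.

126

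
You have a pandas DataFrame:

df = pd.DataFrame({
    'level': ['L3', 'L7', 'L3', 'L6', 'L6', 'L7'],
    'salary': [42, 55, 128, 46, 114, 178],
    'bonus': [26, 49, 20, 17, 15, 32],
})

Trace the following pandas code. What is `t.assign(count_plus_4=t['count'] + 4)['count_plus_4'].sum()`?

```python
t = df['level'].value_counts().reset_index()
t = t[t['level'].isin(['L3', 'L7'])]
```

12

value_counts of level:
level
L3    2
L7    2
L6    2
Name: count, dtype: int64
reset_index():
  level  count
0    L3      2
1    L7      2
2    L6      2
filter rows where level in ['L3', 'L7']:
  level  count
0    L3      2
1    L7      2
add column count_plus_4 = t['count'] + 4:
  level  count  count_plus_4
0    L3      2             6
1    L7      2             6
The sum of column 'count_plus_4' is 12.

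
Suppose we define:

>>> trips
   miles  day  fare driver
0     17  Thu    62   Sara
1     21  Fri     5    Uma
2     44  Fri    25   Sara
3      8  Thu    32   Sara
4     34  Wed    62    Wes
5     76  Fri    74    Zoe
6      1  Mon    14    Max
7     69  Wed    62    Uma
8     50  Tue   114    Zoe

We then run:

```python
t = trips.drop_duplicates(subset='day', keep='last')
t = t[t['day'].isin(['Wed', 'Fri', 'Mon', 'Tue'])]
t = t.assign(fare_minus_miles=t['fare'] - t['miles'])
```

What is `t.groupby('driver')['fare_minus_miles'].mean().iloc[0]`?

13.0

drop duplicate day (keep=last):
   miles  day  fare driver
3      8  Thu    32   Sara
5     76  Fri    74    Zoe
6      1  Mon    14    Max
7     69  Wed    62    Uma
8     50  Tue   114    Zoe
filter rows where day in ['Wed', 'Fri', 'Mon', 'Tue']:
   miles  day  fare driver
5     76  Fri    74    Zoe
6      1  Mon    14    Max
7     69  Wed    62    Uma
8     50  Tue   114    Zoe
add column fare_minus_miles = t['fare'] - t['miles']:
   miles  day  fare driver  fare_minus_miles
5     76  Fri    74    Zoe                -2
6      1  Mon    14    Max                13
7     69  Wed    62    Uma                -7
8     50  Tue   114    Zoe                64
group by driver, mean of fare_minus_miles:
driver
Max    13.0
Uma    -7.0
Zoe    31.0
Name: fare_minus_miles, dtype: float64
So iloc[0] = 13.0.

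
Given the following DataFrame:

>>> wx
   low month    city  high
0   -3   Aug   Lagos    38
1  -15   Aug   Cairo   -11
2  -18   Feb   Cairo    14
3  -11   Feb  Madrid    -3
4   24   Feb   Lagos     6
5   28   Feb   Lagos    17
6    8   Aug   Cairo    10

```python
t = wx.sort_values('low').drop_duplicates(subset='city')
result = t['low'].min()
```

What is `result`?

-18

sort by low:
   low month    city  high
2  -18   Feb   Cairo    14
1  -15   Aug   Cairo   -11
3  -11   Feb  Madrid    -3
0   -3   Aug   Lagos    38
6    8   Aug   Cairo    10
4   24   Feb   Lagos     6
5   28   Feb   Lagos    17
drop duplicate city (keep=first):
   low month    city  high
2  -18   Feb   Cairo    14
3  -11   Feb  Madrid    -3
0   -3   Aug   Lagos    38
Finally, min of column 'low' = -18.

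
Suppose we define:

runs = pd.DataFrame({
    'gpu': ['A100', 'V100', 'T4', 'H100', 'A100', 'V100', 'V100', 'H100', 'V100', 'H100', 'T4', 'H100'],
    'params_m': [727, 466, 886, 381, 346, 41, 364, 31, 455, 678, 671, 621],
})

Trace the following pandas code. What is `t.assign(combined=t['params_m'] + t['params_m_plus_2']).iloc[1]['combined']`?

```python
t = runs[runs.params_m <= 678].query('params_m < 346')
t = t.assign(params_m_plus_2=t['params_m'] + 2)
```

filter rows where params_m <= 678:
     gpu  params_m
1   V100       466
3   H100       381
4   A100       346
5   V100        41
6   V100       364
7   H100        31
8   V100       455
9   H100       678
10    T4       671
11  H100       621
filter rows where params_m < 346:
    gpu  params_m
5  V100        41
7  H100        31
add column params_m_plus_2 = t['params_m'] + 2:
    gpu  params_m  params_m_plus_2
5  V100        41               43
7  H100        31               33
add column combined = t['params_m'] + t['params_m_plus_2']:
    gpu  params_m  params_m_plus_2  combined
5  V100        41               43        84
7  H100        31               33        64
Reading off the value at position 1, column 'combined', we get 64.

64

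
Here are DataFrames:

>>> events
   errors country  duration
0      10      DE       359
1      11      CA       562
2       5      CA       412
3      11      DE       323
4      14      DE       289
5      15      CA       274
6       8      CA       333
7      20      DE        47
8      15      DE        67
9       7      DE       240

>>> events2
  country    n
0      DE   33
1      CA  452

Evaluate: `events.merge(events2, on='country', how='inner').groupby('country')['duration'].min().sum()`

merge on 'country' (how='inner') → 10 rows:
   errors country  duration    n
0      10      DE       359   33
1      11      CA       562  452
2       5      CA       412  452
3      11      DE       323   33
4      14      DE       289   33
5      15      CA       274  452
6       8      CA       333  452
7      20      DE        47   33
8      15      DE        67   33
9       7      DE       240   33
group by country, min of duration:
country
CA    274
DE     47
Name: duration, dtype: int64
sum of the resulting series → 321

321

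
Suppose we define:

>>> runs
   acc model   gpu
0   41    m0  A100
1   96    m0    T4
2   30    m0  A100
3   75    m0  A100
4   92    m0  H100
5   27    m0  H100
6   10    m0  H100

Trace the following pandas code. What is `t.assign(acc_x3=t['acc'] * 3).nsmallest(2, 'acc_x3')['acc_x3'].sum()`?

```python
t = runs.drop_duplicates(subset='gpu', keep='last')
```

255

drop duplicate gpu (keep=last):
   acc model   gpu
1   96    m0    T4
3   75    m0  A100
6   10    m0  H100
add column acc_x3 = t['acc'] * 3:
   acc model   gpu  acc_x3
1   96    m0    T4     288
3   75    m0  A100     225
6   10    m0  H100      30
take 2 rows with smallest acc_x3:
   acc model   gpu  acc_x3
6   10    m0  H100      30
3   75    m0  A100     225
Taking the sum of column 'acc_x3' gives 255.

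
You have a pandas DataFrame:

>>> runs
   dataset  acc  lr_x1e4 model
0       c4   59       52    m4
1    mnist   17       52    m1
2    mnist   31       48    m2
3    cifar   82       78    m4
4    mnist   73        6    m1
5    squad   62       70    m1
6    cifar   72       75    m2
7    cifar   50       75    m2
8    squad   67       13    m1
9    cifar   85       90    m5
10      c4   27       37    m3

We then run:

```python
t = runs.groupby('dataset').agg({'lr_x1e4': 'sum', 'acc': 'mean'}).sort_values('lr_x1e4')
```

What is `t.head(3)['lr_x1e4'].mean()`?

group by dataset: sum(lr_x1e4), mean(acc):
         lr_x1e4        acc
dataset                    
c4            89  43.000000
cifar        318  72.250000
mnist        106  40.333333
squad         83  64.500000
sort by lr_x1e4:
         lr_x1e4        acc
dataset                    
squad         83  64.500000
c4            89  43.000000
mnist        106  40.333333
cifar        318  72.250000
take first 3 rows:
         lr_x1e4        acc
dataset                    
squad         83  64.500000
c4            89  43.000000
mnist        106  40.333333
Reading off the mean of column 'lr_x1e4', we get 92.6666666667.

92.6666666667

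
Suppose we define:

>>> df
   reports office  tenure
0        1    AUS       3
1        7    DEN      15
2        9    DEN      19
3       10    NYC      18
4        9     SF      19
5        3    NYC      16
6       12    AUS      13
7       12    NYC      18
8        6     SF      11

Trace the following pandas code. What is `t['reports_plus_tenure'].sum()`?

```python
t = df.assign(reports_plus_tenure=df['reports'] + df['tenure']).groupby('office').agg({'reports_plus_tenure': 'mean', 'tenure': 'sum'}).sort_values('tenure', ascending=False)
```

add column reports_plus_tenure = df['reports'] + df['tenure']:
   reports office  tenure  reports_plus_tenure
0        1    AUS       3                    4
1        7    DEN      15                   22
2        9    DEN      19                   28
3       10    NYC      18                   28
4        9     SF      19                   28
5        3    NYC      16                   19
6       12    AUS      13                   25
7       12    NYC      18                   30
8        6     SF      11                   17
group by office: mean(reports_plus_tenure), sum(tenure):
        reports_plus_tenure  tenure
office                             
AUS               14.500000      16
DEN               25.000000      34
NYC               25.666667      52
SF                22.500000      30
sort by tenure descending:
        reports_plus_tenure  tenure
office                             
NYC               25.666667      52
DEN               25.000000      34
SF                22.500000      30
AUS               14.500000      16
So sum() = 87.6666666667.

87.6666666667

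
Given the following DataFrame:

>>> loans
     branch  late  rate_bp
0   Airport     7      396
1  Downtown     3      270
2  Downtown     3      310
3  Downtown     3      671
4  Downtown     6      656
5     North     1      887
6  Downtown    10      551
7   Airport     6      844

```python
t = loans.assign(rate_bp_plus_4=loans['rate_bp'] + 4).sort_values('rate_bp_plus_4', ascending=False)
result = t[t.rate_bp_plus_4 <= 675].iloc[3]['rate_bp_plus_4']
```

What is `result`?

add column rate_bp_plus_4 = loans['rate_bp'] + 4:
     branch  late  rate_bp  rate_bp_plus_4
0   Airport     7      396             400
1  Downtown     3      270             274
2  Downtown     3      310             314
3  Downtown     3      671             675
4  Downtown     6      656             660
5     North     1      887             891
6  Downtown    10      551             555
7   Airport     6      844             848
sort by rate_bp_plus_4 descending:
     branch  late  rate_bp  rate_bp_plus_4
5     North     1      887             891
7   Airport     6      844             848
3  Downtown     3      671             675
4  Downtown     6      656             660
6  Downtown    10      551             555
0   Airport     7      396             400
2  Downtown     3      310             314
1  Downtown     3      270             274
filter rows where rate_bp_plus_4 <= 675:
     branch  late  rate_bp  rate_bp_plus_4
3  Downtown     3      671             675
4  Downtown     6      656             660
6  Downtown    10      551             555
0   Airport     7      396             400
2  Downtown     3      310             314
1  Downtown     3      270             274
value at position 3, column 'rate_bp_plus_4' → 400

400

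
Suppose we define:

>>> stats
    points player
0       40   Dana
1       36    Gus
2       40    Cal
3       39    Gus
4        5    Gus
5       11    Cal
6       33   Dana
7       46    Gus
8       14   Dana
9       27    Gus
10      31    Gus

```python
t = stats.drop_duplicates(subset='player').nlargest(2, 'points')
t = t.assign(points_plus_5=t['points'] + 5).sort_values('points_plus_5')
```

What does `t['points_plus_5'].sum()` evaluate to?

drop duplicate player (keep=first):
   points player
0      40   Dana
1      36    Gus
2      40    Cal
take 2 rows with largest points:
   points player
0      40   Dana
2      40    Cal
add column points_plus_5 = t['points'] + 5:
   points player  points_plus_5
0      40   Dana             45
2      40    Cal             45
sort by points_plus_5:
   points player  points_plus_5
0      40   Dana             45
2      40    Cal             45
Reading off the sum of column 'points_plus_5', we get 90.

90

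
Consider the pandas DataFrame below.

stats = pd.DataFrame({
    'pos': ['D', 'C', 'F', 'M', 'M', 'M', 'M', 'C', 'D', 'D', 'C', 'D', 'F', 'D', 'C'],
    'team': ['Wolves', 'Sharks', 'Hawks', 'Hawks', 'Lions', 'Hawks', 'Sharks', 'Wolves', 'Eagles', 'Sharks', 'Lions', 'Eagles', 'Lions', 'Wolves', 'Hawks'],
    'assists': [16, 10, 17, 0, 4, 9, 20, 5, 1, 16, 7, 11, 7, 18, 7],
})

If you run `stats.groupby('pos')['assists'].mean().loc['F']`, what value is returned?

group by pos, mean of assists:
pos
C     7.25
D    12.40
F    12.00
M     8.25
Name: assists, dtype: float64
Finally, value at index 'F' = 12.0.

12.0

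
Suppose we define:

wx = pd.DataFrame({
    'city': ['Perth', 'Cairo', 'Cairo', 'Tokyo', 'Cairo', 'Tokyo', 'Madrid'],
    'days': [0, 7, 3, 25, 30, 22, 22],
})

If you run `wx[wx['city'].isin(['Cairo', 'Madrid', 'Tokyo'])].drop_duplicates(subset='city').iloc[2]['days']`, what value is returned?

filter rows where city in ['Cairo', 'Madrid', 'Tokyo']:
     city  days
1   Cairo     7
2   Cairo     3
3   Tokyo    25
4   Cairo    30
5   Tokyo    22
6  Madrid    22
drop duplicate city (keep=first):
     city  days
1   Cairo     7
3   Tokyo    25
6  Madrid    22

22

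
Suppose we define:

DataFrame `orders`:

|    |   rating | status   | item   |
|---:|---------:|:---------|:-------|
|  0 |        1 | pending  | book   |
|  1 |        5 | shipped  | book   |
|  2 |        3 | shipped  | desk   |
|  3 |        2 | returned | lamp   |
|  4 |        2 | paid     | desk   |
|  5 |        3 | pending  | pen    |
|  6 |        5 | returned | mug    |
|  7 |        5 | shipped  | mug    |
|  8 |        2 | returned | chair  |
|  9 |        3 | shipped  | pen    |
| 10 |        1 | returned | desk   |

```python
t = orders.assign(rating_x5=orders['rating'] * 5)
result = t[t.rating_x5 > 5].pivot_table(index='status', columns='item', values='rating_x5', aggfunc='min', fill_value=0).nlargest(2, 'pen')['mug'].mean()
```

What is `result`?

12.5

add column rating_x5 = orders['rating'] * 5:
    rating    status   item  rating_x5
0        1   pending   book          5
1        5   shipped   book         25
2        3   shipped   desk         15
3        2  returned   lamp         10
4        2      paid   desk         10
5        3   pending    pen         15
6        5  returned    mug         25
7        5   shipped    mug         25
8        2  returned  chair         10
9        3   shipped    pen         15
10       1  returned   desk          5
filter rows where rating_x5 > 5:
   rating    status   item  rating_x5
1       5   shipped   book         25
2       3   shipped   desk         15
3       2  returned   lamp         10
4       2      paid   desk         10
5       3   pending    pen         15
6       5  returned    mug         25
7       5   shipped    mug         25
8       2  returned  chair         10
9       3   shipped    pen         15
pivot: rows=status, cols=item, min(rating_x5):
item      book  chair  desk  lamp  mug  pen
status                                     
paid         0      0    10     0    0    0
pending      0      0     0     0    0   15
returned     0     10     0    10   25    0
shipped     25      0    15     0   25   15
take 2 rows with largest pen:
item     book  chair  desk  lamp  mug  pen
status                                    
pending     0      0     0     0    0   15
shipped    25      0    15     0   25   15
The mean of column 'mug' is 12.5.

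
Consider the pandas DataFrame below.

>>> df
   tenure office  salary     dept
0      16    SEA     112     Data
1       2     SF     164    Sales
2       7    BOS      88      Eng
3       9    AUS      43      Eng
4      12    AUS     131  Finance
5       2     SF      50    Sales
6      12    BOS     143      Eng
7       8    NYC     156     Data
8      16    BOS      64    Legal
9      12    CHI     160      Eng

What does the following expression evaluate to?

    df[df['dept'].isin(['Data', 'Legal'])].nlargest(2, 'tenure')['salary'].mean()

88.0

filter rows where dept in ['Data', 'Legal']:
   tenure office  salary   dept
0      16    SEA     112   Data
7       8    NYC     156   Data
8      16    BOS      64  Legal
take 2 rows with largest tenure:
   tenure office  salary   dept
0      16    SEA     112   Data
8      16    BOS      64  Legal
mean of column 'salary' → 88.0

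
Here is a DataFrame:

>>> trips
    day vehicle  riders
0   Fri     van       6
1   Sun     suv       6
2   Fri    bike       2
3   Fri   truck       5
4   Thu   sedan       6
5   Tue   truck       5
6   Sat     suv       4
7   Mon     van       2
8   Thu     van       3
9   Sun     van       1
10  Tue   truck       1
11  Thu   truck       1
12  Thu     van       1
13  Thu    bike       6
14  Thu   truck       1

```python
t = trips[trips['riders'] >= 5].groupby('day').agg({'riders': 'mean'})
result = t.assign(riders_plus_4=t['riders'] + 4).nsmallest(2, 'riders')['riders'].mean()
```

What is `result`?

filter rows where riders >= 5:
    day vehicle  riders
0   Fri     van       6
1   Sun     suv       6
3   Fri   truck       5
4   Thu   sedan       6
5   Tue   truck       5
13  Thu    bike       6
group by day, mean of riders:
     riders
day        
Fri     5.5
Sun     6.0
Thu     6.0
Tue     5.0
add column riders_plus_4 = t['riders'] + 4:
     riders  riders_plus_4
day                       
Fri     5.5            9.5
Sun     6.0           10.0
Thu     6.0           10.0
Tue     5.0            9.0
take 2 rows with smallest riders:
     riders  riders_plus_4
day                       
Tue     5.0            9.0
Fri     5.5            9.5

5.25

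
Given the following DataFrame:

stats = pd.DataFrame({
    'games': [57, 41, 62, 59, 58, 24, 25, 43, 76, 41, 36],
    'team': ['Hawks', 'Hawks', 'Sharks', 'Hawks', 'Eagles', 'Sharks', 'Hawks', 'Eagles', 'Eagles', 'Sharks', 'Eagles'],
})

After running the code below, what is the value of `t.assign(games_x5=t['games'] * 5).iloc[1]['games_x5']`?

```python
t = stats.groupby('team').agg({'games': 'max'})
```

295

group by team, max of games:
        games
team         
Eagles     76
Hawks      59
Sharks     62
add column games_x5 = t['games'] * 5:
        games  games_x5
team                   
Eagles     76       380
Hawks      59       295
Sharks     62       310
Reading off the value at position 1, column 'games_x5', we get 295.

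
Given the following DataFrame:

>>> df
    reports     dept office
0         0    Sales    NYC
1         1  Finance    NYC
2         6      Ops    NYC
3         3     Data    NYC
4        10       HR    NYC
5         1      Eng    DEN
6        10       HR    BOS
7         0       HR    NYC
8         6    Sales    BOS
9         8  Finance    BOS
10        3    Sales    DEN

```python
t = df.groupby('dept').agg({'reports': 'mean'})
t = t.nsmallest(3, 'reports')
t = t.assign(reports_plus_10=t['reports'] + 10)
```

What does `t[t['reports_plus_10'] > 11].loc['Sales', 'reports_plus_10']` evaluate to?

13.0

group by dept, mean of reports:
          reports
dept             
Data     3.000000
Eng      1.000000
Finance  4.500000
HR       6.666667
Ops      6.000000
Sales    3.000000
take 3 rows with smallest reports:
       reports
dept          
Eng        1.0
Data       3.0
Sales      3.0
add column reports_plus_10 = t['reports'] + 10:
       reports  reports_plus_10
dept                           
Eng        1.0             11.0
Data       3.0             13.0
Sales      3.0             13.0
filter rows where reports_plus_10 > 11:
       reports  reports_plus_10
dept                           
Data       3.0             13.0
Sales      3.0             13.0
value at row 'Sales', column 'reports_plus_10' → 13.0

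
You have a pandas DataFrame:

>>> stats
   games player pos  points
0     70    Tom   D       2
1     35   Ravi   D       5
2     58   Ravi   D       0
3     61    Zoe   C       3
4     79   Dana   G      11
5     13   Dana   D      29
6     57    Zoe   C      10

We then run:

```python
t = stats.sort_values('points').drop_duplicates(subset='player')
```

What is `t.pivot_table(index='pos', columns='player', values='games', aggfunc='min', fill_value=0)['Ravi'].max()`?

58

sort by points:
   games player pos  points
2     58   Ravi   D       0
0     70    Tom   D       2
3     61    Zoe   C       3
1     35   Ravi   D       5
6     57    Zoe   C      10
4     79   Dana   G      11
5     13   Dana   D      29
drop duplicate player (keep=first):
   games player pos  points
2     58   Ravi   D       0
0     70    Tom   D       2
3     61    Zoe   C       3
4     79   Dana   G      11
pivot: rows=pos, cols=player, min(games):
player  Dana  Ravi  Tom  Zoe
pos                         
C          0     0    0   61
D          0    58   70    0
G         79     0    0    0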